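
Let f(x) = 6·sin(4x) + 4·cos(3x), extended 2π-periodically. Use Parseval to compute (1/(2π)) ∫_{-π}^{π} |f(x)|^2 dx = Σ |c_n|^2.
Σ |c_n|^2 = 26

Expand |f|^2 and use orthogonality of {sin(nx), cos(mx)} on [-π, π]:
  ∫_{-π}^{π} sin(nx)^2 dx = π, ∫ cos(mx)^2 dx = π, and cross terms integrate to 0.
So ∫_{-π}^{π} f(x)^2 dx = 6^2 · π + 4^2 · π = (36 + 16)π.
Divide by 2π: (36 + 16)/2 = 26.
By Parseval, this equals Σ |c_n|^2.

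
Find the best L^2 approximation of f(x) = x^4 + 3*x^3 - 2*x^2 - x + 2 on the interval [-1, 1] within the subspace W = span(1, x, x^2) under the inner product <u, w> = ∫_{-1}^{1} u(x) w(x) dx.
g(x) = -8*x^2/7 + 4*x/5 + 67/35

The best approximation g ∈ W is the orthogonal projection of f onto W. Writing g = a_0 + a_1 x + a_2 x^2, the coefficients solve the normal equations G · a = b where
  G_{ij} = <φ_i, φ_j> and b_i = <f, φ_i>, with φ_0 = 1, φ_1 = x, φ_2 = x^2.
G =
  [2, 0, 2/3]
  [0, 2/3, 0]
  [2/3, 0, 2/5],
b = (46/15, 8/15, 86/105).
Solving gives a_0 = 67/35, a_1 = 4/5, a_2 = -8/7, so
  g(x) = -8*x^2/7 + 4*x/5 + 67/35.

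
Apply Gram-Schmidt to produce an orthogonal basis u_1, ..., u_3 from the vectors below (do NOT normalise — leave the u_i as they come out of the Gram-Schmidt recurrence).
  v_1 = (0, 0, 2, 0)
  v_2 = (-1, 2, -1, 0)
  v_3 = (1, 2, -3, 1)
Orthogonal basis:
  u_1 = (0, 0, 2, 0)
  u_2 = (-1, 2, 0, 0)
  u_3 = (8/5, 4/5, 0, 1)

Apply the Gram-Schmidt recurrence
  u_1 = v_1
  u_i = v_i − Σ_{j<i} ((v_i · u_j) / (u_j · u_j)) · u_j.

Step by step this gives:
  u_1 = (0, 0, 2, 0)
  u_2 = (-1, 2, 0, 0)
  u_3 = (8/5, 4/5, 0, 1)

Orthogonality check:
  u_2 · u_1 = 0 (should be 0)
  u_3 · u_1 = 0 (should be 0)
  u_3 · u_2 = 0 (should be 0)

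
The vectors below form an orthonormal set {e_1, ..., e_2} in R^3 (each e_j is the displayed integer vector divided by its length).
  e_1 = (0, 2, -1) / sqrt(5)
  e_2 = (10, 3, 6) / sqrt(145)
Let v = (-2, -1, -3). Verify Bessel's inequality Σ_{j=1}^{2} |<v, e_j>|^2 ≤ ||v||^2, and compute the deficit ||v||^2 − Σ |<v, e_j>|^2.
Σ |<v, e_j>|^2 = 342/29; ||v||^2 = 14; deficit = 64/29

Write each e_j = u_j / sqrt(<u_j, u_j>) where u_j is the displayed integer vector. Then <v, e_j> = <v, u_j> / sqrt(<u_j, u_j>), so |<v, e_j>|^2 = <v, u_j>^2 / <u_j, u_j>.
Coefficients: <v, e_1> = 1/sqrt(5), <v, e_2> = -41/sqrt(145).
Square and sum: Σ |<v, e_j>|^2 = 342/29.
Compute ||v||^2 = v·v = 14.
Deficit = 14 − 342/29 = 64/29 ≥ 0, confirming Bessel's inequality. (The deficit equals ||v − Σ <v,e_j> e_j||^2, the squared distance from v to span{e_j}.)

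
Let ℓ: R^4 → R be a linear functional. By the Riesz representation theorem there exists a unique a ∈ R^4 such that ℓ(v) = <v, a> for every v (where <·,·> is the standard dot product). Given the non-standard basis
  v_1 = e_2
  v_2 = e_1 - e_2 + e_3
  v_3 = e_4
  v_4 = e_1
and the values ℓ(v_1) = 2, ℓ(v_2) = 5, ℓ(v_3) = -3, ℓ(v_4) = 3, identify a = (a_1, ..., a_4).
a = (3, 2, 4, -3)

Write a = (a_1, ..., a_4) in the standard basis. For each basis vector v_i, ℓ(v_i) = <v_i, a> is a linear equation in the a_j's. Collect the n equations into a matrix system V a = ℓ, where row i of V is v_i (expressed in the standard basis). Since V is invertible (lower-triangular with 1s on the diagonal, up to permutation), solve by back-substitution:
  V =
[[0, 1, 0, 0],
 [1, -1, 1, 0],
 [0, 0, 0, 1],
 [1, 0, 0, 0]]
  V a = (2, 5, -3, 3)
Solving gives a = (3, 2, 4, -3).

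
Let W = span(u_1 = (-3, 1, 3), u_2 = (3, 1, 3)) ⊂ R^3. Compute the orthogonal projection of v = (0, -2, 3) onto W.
proj_W(v) = (0, 7/10, 21/10)

Set up U = [u_1 | ... | u_2] ∈ R^(3×2). The projector onto W = col(U) is P = U (U^T U)^(-1) U^T.
Compute U^T U =
  [19, 1]
  [1, 19],
and U^T v = (7, 7).
Solve U^T U · c = U^T v for the coefficients: c = (7/20, 7/20). The projection is proj_W(v) = U c.
Check: (v - proj_W(v)) · u_1 = 0  (should be 0).
Check: (v - proj_W(v)) · u_2 = 0  (should be 0).
Result: proj_W(v) = (0, 7/10, 21/10).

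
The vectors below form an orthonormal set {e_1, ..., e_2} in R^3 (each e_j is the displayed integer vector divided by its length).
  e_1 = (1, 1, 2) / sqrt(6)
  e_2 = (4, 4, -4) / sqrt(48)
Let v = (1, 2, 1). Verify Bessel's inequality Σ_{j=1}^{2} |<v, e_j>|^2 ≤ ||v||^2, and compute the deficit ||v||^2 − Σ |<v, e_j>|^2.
Σ |<v, e_j>|^2 = 11/2; ||v||^2 = 6; deficit = 1/2

Write each e_j = u_j / sqrt(<u_j, u_j>) where u_j is the displayed integer vector. Then <v, e_j> = <v, u_j> / sqrt(<u_j, u_j>), so |<v, e_j>|^2 = <v, u_j>^2 / <u_j, u_j>.
Coefficients: <v, e_1> = 5/sqrt(6), <v, e_2> = 8/sqrt(48).
Square and sum: Σ |<v, e_j>|^2 = 11/2.
Compute ||v||^2 = v·v = 6.
Deficit = 6 − 11/2 = 1/2 ≥ 0, confirming Bessel's inequality. (The deficit equals ||v − Σ <v,e_j> e_j||^2, the squared distance from v to span{e_j}.)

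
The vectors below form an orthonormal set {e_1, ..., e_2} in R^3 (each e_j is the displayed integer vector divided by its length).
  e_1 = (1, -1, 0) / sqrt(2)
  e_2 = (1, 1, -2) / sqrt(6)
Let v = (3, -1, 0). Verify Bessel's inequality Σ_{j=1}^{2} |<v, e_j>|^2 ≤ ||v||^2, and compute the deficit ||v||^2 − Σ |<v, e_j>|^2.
Σ |<v, e_j>|^2 = 26/3; ||v||^2 = 10; deficit = 4/3

Write each e_j = u_j / sqrt(<u_j, u_j>) where u_j is the displayed integer vector. Then <v, e_j> = <v, u_j> / sqrt(<u_j, u_j>), so |<v, e_j>|^2 = <v, u_j>^2 / <u_j, u_j>.
Coefficients: <v, e_1> = 4/sqrt(2), <v, e_2> = 2/sqrt(6).
Square and sum: Σ |<v, e_j>|^2 = 26/3.
Compute ||v||^2 = v·v = 10.
Deficit = 10 − 26/3 = 4/3 ≥ 0, confirming Bessel's inequality. (The deficit equals ||v − Σ <v,e_j> e_j||^2, the squared distance from v to span{e_j}.)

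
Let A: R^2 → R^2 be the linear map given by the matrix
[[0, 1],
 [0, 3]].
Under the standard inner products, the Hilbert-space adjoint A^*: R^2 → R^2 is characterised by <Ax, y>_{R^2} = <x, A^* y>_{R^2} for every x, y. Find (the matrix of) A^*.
A^* = A^T =
[[0, 0],
 [1, 3]]

For real matrices with standard dot products, the defining identity <Ax, y> = <x, A^* y> gives (Ax)^T y = x^T (A^*) y, i.e. x^T A^T y = x^T (A^*) y. Since this holds for all x, y, we must have A^* = A^T. Therefore
A^* =
[[0, 0],
 [1, 3]].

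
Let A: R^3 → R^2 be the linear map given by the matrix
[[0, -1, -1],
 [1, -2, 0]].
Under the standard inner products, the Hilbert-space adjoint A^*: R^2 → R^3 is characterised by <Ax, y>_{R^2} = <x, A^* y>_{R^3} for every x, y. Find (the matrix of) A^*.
A^* = A^T =
[[0, 1],
 [-1, -2],
 [-1, 0]]

For real matrices with standard dot products, the defining identity <Ax, y> = <x, A^* y> gives (Ax)^T y = x^T (A^*) y, i.e. x^T A^T y = x^T (A^*) y. Since this holds for all x, y, we must have A^* = A^T. Therefore
A^* =
[[0, 1],
 [-1, -2],
 [-1, 0]].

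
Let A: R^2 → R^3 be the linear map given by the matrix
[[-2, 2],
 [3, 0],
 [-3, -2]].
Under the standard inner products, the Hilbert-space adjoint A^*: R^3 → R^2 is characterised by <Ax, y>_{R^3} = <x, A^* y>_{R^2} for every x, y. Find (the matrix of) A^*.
A^* = A^T =
[[-2, 3, -3],
 [2, 0, -2]]

For real matrices with standard dot products, the defining identity <Ax, y> = <x, A^* y> gives (Ax)^T y = x^T (A^*) y, i.e. x^T A^T y = x^T (A^*) y. Since this holds for all x, y, we must have A^* = A^T. Therefore
A^* =
[[-2, 3, -3],
 [2, 0, -2]].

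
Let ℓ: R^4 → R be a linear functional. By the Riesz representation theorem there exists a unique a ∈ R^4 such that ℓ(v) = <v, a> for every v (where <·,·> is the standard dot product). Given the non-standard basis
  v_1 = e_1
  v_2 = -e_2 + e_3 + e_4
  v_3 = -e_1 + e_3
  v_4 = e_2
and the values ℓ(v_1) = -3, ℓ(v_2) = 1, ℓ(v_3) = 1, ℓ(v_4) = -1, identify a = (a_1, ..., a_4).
a = (-3, -1, -2, 2)

Write a = (a_1, ..., a_4) in the standard basis. For each basis vector v_i, ℓ(v_i) = <v_i, a> is a linear equation in the a_j's. Collect the n equations into a matrix system V a = ℓ, where row i of V is v_i (expressed in the standard basis). Since V is invertible (lower-triangular with 1s on the diagonal, up to permutation), solve by back-substitution:
  V =
[[1, 0, 0, 0],
 [0, -1, 1, 1],
 [-1, 0, 1, 0],
 [0, 1, 0, 0]]
  V a = (-3, 1, 1, -1)
Solving gives a = (-3, -1, -2, 2).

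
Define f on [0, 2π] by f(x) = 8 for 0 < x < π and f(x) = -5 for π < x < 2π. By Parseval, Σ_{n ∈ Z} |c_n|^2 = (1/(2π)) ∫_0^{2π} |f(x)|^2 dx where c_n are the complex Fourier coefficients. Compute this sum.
Σ |c_n|^2 = 89/2

Parseval equates the L^2 energy of f (normalised by 1/(2π)) with the ℓ^2 sum of its Fourier coefficients: (1/(2π)) ∫_0^{2π} |f|^2 = Σ |c_n|^2.
Compute the left side: (1/(2π)) [∫_0^π 8^2 dx + ∫_π^{2π} (-5)^2 dx] = (1/(2π)) · (64π + 25π) = (64 + 25)/2 = 89/2.
So Σ_{n ∈ Z} |c_n|^2 = 89/2.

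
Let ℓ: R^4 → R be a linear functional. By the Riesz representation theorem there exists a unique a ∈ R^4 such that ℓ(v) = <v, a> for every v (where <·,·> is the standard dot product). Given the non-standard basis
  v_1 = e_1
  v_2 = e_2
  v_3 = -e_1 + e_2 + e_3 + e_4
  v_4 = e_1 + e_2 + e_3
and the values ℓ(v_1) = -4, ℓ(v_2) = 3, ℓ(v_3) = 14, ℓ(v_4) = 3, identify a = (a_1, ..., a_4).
a = (-4, 3, 4, 3)

Write a = (a_1, ..., a_4) in the standard basis. For each basis vector v_i, ℓ(v_i) = <v_i, a> is a linear equation in the a_j's. Collect the n equations into a matrix system V a = ℓ, where row i of V is v_i (expressed in the standard basis). Since V is invertible (lower-triangular with 1s on the diagonal, up to permutation), solve by back-substitution:
  V =
[[1, 0, 0, 0],
 [0, 1, 0, 0],
 [-1, 1, 1, 1],
 [1, 1, 1, 0]]
  V a = (-4, 3, 14, 3)
Solving gives a = (-4, 3, 4, 3).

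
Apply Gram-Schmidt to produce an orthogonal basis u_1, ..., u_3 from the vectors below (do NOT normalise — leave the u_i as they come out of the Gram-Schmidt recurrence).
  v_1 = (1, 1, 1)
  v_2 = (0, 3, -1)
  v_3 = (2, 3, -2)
Orthogonal basis:
  u_1 = (1, 1, 1)
  u_2 = (-2/3, 7/3, -5/3)
  u_3 = (22/13, -11/26, -33/26)

Apply the Gram-Schmidt recurrence
  u_1 = v_1
  u_i = v_i − Σ_{j<i} ((v_i · u_j) / (u_j · u_j)) · u_j.

Step by step this gives:
  u_1 = (1, 1, 1)
  u_2 = (-2/3, 7/3, -5/3)
  u_3 = (22/13, -11/26, -33/26)

Orthogonality check:
  u_2 · u_1 = 0 (should be 0)
  u_3 · u_1 = 0 (should be 0)
  u_3 · u_2 = 0 (should be 0)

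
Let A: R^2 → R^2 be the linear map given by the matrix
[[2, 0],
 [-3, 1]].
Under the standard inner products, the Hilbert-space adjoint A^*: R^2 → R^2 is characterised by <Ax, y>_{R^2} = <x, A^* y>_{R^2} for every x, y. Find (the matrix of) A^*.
A^* = A^T =
[[2, -3],
 [0, 1]]

For real matrices with standard dot products, the defining identity <Ax, y> = <x, A^* y> gives (Ax)^T y = x^T (A^*) y, i.e. x^T A^T y = x^T (A^*) y. Since this holds for all x, y, we must have A^* = A^T. Therefore
A^* =
[[2, -3],
 [0, 1]].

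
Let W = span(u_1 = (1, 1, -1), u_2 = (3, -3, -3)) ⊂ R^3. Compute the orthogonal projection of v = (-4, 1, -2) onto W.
proj_W(v) = (-1, 1, 1)

Set up U = [u_1 | ... | u_2] ∈ R^(3×2). The projector onto W = col(U) is P = U (U^T U)^(-1) U^T.
Compute U^T U =
  [3, 3]
  [3, 27],
and U^T v = (-1, -9).
Solve U^T U · c = U^T v for the coefficients: c = (0, -1/3). The projection is proj_W(v) = U c.
Check: (v - proj_W(v)) · u_1 = 0  (should be 0).
Check: (v - proj_W(v)) · u_2 = 0  (should be 0).
Result: proj_W(v) = (-1, 1, 1).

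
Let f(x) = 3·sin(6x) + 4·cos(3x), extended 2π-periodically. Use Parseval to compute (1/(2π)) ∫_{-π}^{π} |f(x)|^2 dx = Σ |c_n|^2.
Σ |c_n|^2 = 25/2

Expand |f|^2 and use orthogonality of {sin(nx), cos(mx)} on [-π, π]:
  ∫_{-π}^{π} sin(nx)^2 dx = π, ∫ cos(mx)^2 dx = π, and cross terms integrate to 0.
So ∫_{-π}^{π} f(x)^2 dx = 3^2 · π + 4^2 · π = (9 + 16)π.
Divide by 2π: (9 + 16)/2 = 25/2.
By Parseval, this equals Σ |c_n|^2.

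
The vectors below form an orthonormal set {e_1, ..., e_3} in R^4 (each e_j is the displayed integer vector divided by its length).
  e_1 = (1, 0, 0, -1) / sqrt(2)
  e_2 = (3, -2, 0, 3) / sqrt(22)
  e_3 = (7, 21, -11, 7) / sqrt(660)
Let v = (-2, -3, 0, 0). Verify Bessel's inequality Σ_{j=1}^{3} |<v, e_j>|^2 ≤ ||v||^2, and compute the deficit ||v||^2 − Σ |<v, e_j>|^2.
Σ |<v, e_j>|^2 = 659/60; ||v||^2 = 13; deficit = 121/60

Write each e_j = u_j / sqrt(<u_j, u_j>) where u_j is the displayed integer vector. Then <v, e_j> = <v, u_j> / sqrt(<u_j, u_j>), so |<v, e_j>|^2 = <v, u_j>^2 / <u_j, u_j>.
Coefficients: <v, e_1> = -2/sqrt(2), <v, e_2> = 0/sqrt(22), <v, e_3> = -77/sqrt(660).
Square and sum: Σ |<v, e_j>|^2 = 659/60.
Compute ||v||^2 = v·v = 13.
Deficit = 13 − 659/60 = 121/60 ≥ 0, confirming Bessel's inequality. (The deficit equals ||v − Σ <v,e_j> e_j||^2, the squared distance from v to span{e_j}.)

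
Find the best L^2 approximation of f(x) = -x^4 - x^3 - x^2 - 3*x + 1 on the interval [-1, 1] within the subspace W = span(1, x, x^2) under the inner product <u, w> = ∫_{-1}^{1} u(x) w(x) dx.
g(x) = -13*x^2/7 - 18*x/5 + 38/35

The best approximation g ∈ W is the orthogonal projection of f onto W. Writing g = a_0 + a_1 x + a_2 x^2, the coefficients solve the normal equations G · a = b where
  G_{ij} = <φ_i, φ_j> and b_i = <f, φ_i>, with φ_0 = 1, φ_1 = x, φ_2 = x^2.
G =
  [2, 0, 2/3]
  [0, 2/3, 0]
  [2/3, 0, 2/5],
b = (14/15, -12/5, -2/105).
Solving gives a_0 = 38/35, a_1 = -18/5, a_2 = -13/7, so
  g(x) = -13*x^2/7 - 18*x/5 + 38/35.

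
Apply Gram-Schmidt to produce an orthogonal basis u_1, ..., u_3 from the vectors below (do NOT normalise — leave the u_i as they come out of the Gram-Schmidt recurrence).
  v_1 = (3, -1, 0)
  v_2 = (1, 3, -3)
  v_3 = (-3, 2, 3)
Orthogonal basis:
  u_1 = (3, -1, 0)
  u_2 = (1, 3, -3)
  u_3 = (117/190, 351/190, 39/19)

Apply the Gram-Schmidt recurrence
  u_1 = v_1
  u_i = v_i − Σ_{j<i} ((v_i · u_j) / (u_j · u_j)) · u_j.

Step by step this gives:
  u_1 = (3, -1, 0)
  u_2 = (1, 3, -3)
  u_3 = (117/190, 351/190, 39/19)

Orthogonality check:
  u_2 · u_1 = 0 (should be 0)
  u_3 · u_1 = 0 (should be 0)
  u_3 · u_2 = 0 (should be 0)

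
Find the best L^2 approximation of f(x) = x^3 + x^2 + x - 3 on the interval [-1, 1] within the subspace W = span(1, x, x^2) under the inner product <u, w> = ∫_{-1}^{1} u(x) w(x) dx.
g(x) = x^2 + 8*x/5 - 3

The best approximation g ∈ W is the orthogonal projection of f onto W. Writing g = a_0 + a_1 x + a_2 x^2, the coefficients solve the normal equations G · a = b where
  G_{ij} = <φ_i, φ_j> and b_i = <f, φ_i>, with φ_0 = 1, φ_1 = x, φ_2 = x^2.
G =
  [2, 0, 2/3]
  [0, 2/3, 0]
  [2/3, 0, 2/5],
b = (-16/3, 16/15, -8/5).
Solving gives a_0 = -3, a_1 = 8/5, a_2 = 1, so
  g(x) = x^2 + 8*x/5 - 3.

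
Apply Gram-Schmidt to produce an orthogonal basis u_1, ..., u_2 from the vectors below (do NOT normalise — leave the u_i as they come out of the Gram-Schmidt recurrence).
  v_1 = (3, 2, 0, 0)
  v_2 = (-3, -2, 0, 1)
Orthogonal basis:
  u_1 = (3, 2, 0, 0)
  u_2 = (0, 0, 0, 1)

Apply the Gram-Schmidt recurrence
  u_1 = v_1
  u_i = v_i − Σ_{j<i} ((v_i · u_j) / (u_j · u_j)) · u_j.

Step by step this gives:
  u_1 = (3, 2, 0, 0)
  u_2 = (0, 0, 0, 1)

Orthogonality check:
  u_2 · u_1 = 0 (should be 0)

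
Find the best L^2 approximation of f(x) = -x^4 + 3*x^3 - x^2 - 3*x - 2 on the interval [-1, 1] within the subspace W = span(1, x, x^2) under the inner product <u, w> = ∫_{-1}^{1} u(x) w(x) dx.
g(x) = -13*x^2/7 - 6*x/5 - 67/35

The best approximation g ∈ W is the orthogonal projection of f onto W. Writing g = a_0 + a_1 x + a_2 x^2, the coefficients solve the normal equations G · a = b where
  G_{ij} = <φ_i, φ_j> and b_i = <f, φ_i>, with φ_0 = 1, φ_1 = x, φ_2 = x^2.
G =
  [2, 0, 2/3]
  [0, 2/3, 0]
  [2/3, 0, 2/5],
b = (-76/15, -4/5, -212/105).
Solving gives a_0 = -67/35, a_1 = -6/5, a_2 = -13/7, so
  g(x) = -13*x^2/7 - 6*x/5 - 67/35.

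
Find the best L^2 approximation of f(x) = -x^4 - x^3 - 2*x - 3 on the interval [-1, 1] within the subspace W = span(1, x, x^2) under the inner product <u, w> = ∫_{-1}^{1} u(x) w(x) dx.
g(x) = -6*x^2/7 - 13*x/5 - 102/35

The best approximation g ∈ W is the orthogonal projection of f onto W. Writing g = a_0 + a_1 x + a_2 x^2, the coefficients solve the normal equations G · a = b where
  G_{ij} = <φ_i, φ_j> and b_i = <f, φ_i>, with φ_0 = 1, φ_1 = x, φ_2 = x^2.
G =
  [2, 0, 2/3]
  [0, 2/3, 0]
  [2/3, 0, 2/5],
b = (-32/5, -26/15, -16/7).
Solving gives a_0 = -102/35, a_1 = -13/5, a_2 = -6/7, so
  g(x) = -6*x^2/7 - 13*x/5 - 102/35.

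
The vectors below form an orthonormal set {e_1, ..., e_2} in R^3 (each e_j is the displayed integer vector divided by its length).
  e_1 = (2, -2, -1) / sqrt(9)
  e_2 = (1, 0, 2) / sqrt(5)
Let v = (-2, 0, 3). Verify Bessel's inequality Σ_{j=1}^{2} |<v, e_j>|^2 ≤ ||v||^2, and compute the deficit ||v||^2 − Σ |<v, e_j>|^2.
Σ |<v, e_j>|^2 = 389/45; ||v||^2 = 13; deficit = 196/45

Write each e_j = u_j / sqrt(<u_j, u_j>) where u_j is the displayed integer vector. Then <v, e_j> = <v, u_j> / sqrt(<u_j, u_j>), so |<v, e_j>|^2 = <v, u_j>^2 / <u_j, u_j>.
Coefficients: <v, e_1> = -7/sqrt(9), <v, e_2> = 4/sqrt(5).
Square and sum: Σ |<v, e_j>|^2 = 389/45.
Compute ||v||^2 = v·v = 13.
Deficit = 13 − 389/45 = 196/45 ≥ 0, confirming Bessel's inequality. (The deficit equals ||v − Σ <v,e_j> e_j||^2, the squared distance from v to span{e_j}.)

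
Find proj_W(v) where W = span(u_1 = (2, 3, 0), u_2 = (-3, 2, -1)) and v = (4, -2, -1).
proj_W(v) = (641/182, -153/91, 15/14)

Set up U = [u_1 | ... | u_2] ∈ R^(3×2). The projector onto W = col(U) is P = U (U^T U)^(-1) U^T.
Compute U^T U =
  [13, 0]
  [0, 14],
and U^T v = (2, -15).
Solve U^T U · c = U^T v for the coefficients: c = (2/13, -15/14). The projection is proj_W(v) = U c.
Check: (v - proj_W(v)) · u_1 = 0  (should be 0).
Check: (v - proj_W(v)) · u_2 = 0  (should be 0).
Result: proj_W(v) = (641/182, -153/91, 15/14).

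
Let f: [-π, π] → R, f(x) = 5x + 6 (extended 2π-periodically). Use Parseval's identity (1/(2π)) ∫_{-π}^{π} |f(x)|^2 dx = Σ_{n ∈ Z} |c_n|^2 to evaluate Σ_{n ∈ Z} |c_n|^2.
Σ |c_n|^2 = 25π^2/3 + 36

Expand and integrate term by term over [-π, π]:
  ∫ (5x)^2 dx = 25·(2π^3/3); ∫ 2·5·(6)·x dx = 0 (odd integrand); ∫ 6^2 dx = 36·2π.
So (1/(2π)) ∫_{-π}^{π} (5x + 6)^2 dx = 25π^2/3 + 36 = 25π^2/3 + 36.
Parseval ⇒ Σ |c_n|^2 = 25π^2/3 + 36.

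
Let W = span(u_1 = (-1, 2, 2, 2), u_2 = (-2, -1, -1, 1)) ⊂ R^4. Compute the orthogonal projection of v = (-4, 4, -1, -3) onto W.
proj_W(v) = (-80/91, 30/91, 30/91, 82/91)

Set up U = [u_1 | ... | u_2] ∈ R^(4×2). The projector onto W = col(U) is P = U (U^T U)^(-1) U^T.
Compute U^T U =
  [13, 0]
  [0, 7],
and U^T v = (4, 2).
Solve U^T U · c = U^T v for the coefficients: c = (4/13, 2/7). The projection is proj_W(v) = U c.
Check: (v - proj_W(v)) · u_1 = 0  (should be 0).
Check: (v - proj_W(v)) · u_2 = 0  (should be 0).
Result: proj_W(v) = (-80/91, 30/91, 30/91, 82/91).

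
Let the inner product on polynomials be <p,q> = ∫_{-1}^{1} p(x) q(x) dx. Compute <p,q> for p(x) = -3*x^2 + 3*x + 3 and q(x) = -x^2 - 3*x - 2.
<p,q> = -74/5

Expand the product: p(x)·q(x) = 3*x^4 + 6*x^3 - 6*x^2 - 15*x - 6.
∫_{-1}^{1} of each monomial x^k gives [2/(k+1) if k even, 0 if k odd]. Integrating term-by-term (or equivalently evaluating the antiderivative F(x) = 3*x^5/5 + 3*x^4/2 - 2*x^3 - 15*x^2/2 - 6*x at the endpoints):
  F(1) − F(−1) = -67/5 − (7/5) = -74/5.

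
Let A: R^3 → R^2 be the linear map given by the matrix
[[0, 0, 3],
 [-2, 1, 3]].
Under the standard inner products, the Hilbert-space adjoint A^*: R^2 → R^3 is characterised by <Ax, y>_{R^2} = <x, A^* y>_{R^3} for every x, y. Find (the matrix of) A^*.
A^* = A^T =
[[0, -2],
 [0, 1],
 [3, 3]]

For real matrices with standard dot products, the defining identity <Ax, y> = <x, A^* y> gives (Ax)^T y = x^T (A^*) y, i.e. x^T A^T y = x^T (A^*) y. Since this holds for all x, y, we must have A^* = A^T. Therefore
A^* =
[[0, -2],
 [0, 1],
 [3, 3]].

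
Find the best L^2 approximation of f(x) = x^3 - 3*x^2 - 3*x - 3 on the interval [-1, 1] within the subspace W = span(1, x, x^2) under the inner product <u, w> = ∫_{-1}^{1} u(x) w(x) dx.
g(x) = -3*x^2 - 12*x/5 - 3

The best approximation g ∈ W is the orthogonal projection of f onto W. Writing g = a_0 + a_1 x + a_2 x^2, the coefficients solve the normal equations G · a = b where
  G_{ij} = <φ_i, φ_j> and b_i = <f, φ_i>, with φ_0 = 1, φ_1 = x, φ_2 = x^2.
G =
  [2, 0, 2/3]
  [0, 2/3, 0]
  [2/3, 0, 2/5],
b = (-8, -8/5, -16/5).
Solving gives a_0 = -3, a_1 = -12/5, a_2 = -3, so
  g(x) = -3*x^2 - 12*x/5 - 3.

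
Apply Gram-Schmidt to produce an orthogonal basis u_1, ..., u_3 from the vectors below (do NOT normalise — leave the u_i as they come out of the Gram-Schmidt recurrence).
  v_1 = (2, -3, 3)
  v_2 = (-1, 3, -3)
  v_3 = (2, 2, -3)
Orthogonal basis:
  u_1 = (2, -3, 3)
  u_2 = (9/11, 3/11, -3/11)
  u_3 = (0, -1/2, -1/2)

Apply the Gram-Schmidt recurrence
  u_1 = v_1
  u_i = v_i − Σ_{j<i} ((v_i · u_j) / (u_j · u_j)) · u_j.

Step by step this gives:
  u_1 = (2, -3, 3)
  u_2 = (9/11, 3/11, -3/11)
  u_3 = (0, -1/2, -1/2)

Orthogonality check:
  u_2 · u_1 = 0 (should be 0)
  u_3 · u_1 = 0 (should be 0)
  u_3 · u_2 = 0 (should be 0)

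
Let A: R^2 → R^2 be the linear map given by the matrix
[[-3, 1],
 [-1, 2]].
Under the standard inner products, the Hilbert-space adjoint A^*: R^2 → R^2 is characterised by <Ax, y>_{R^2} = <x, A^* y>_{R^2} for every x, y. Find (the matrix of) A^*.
A^* = A^T =
[[-3, -1],
 [1, 2]]

For real matrices with standard dot products, the defining identity <Ax, y> = <x, A^* y> gives (Ax)^T y = x^T (A^*) y, i.e. x^T A^T y = x^T (A^*) y. Since this holds for all x, y, we must have A^* = A^T. Therefore
A^* =
[[-3, -1],
 [1, 2]].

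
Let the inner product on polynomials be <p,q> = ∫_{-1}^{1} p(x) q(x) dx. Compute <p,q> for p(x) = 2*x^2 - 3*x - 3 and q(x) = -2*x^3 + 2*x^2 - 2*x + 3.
<p,q> = -10

Expand the product: p(x)·q(x) = -4*x^5 + 10*x^4 - 4*x^3 + 6*x^2 - 3*x - 9.
∫_{-1}^{1} of each monomial x^k gives [2/(k+1) if k even, 0 if k odd]. Integrating term-by-term (or equivalently evaluating the antiderivative F(x) = -2*x^6/3 + 2*x^5 - x^4 + 2*x^3 - 3*x^2/2 - 9*x at the endpoints):
  F(1) − F(−1) = -49/6 − (11/6) = -10.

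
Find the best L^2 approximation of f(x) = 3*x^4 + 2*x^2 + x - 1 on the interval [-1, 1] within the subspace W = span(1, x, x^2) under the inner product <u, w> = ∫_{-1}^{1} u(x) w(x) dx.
g(x) = 32*x^2/7 + x - 44/35

The best approximation g ∈ W is the orthogonal projection of f onto W. Writing g = a_0 + a_1 x + a_2 x^2, the coefficients solve the normal equations G · a = b where
  G_{ij} = <φ_i, φ_j> and b_i = <f, φ_i>, with φ_0 = 1, φ_1 = x, φ_2 = x^2.
G =
  [2, 0, 2/3]
  [0, 2/3, 0]
  [2/3, 0, 2/5],
b = (8/15, 2/3, 104/105).
Solving gives a_0 = -44/35, a_1 = 1, a_2 = 32/7, so
  g(x) = 32*x^2/7 + x - 44/35.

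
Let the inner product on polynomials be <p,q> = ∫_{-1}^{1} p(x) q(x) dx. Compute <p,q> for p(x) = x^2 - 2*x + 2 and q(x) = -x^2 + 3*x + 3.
<p,q> = 124/15

Expand the product: p(x)·q(x) = -x^4 + 5*x^3 - 5*x^2 + 6.
∫_{-1}^{1} of each monomial x^k gives [2/(k+1) if k even, 0 if k odd]. Integrating term-by-term (or equivalently evaluating the antiderivative F(x) = -x^5/5 + 5*x^4/4 - 5*x^3/3 + 6*x at the endpoints):
  F(1) − F(−1) = 323/60 − (-173/60) = 124/15.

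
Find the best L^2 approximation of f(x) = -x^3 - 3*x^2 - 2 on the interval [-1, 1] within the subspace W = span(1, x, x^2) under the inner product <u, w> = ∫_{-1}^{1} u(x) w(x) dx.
g(x) = -3*x^2 - 3*x/5 - 2

The best approximation g ∈ W is the orthogonal projection of f onto W. Writing g = a_0 + a_1 x + a_2 x^2, the coefficients solve the normal equations G · a = b where
  G_{ij} = <φ_i, φ_j> and b_i = <f, φ_i>, with φ_0 = 1, φ_1 = x, φ_2 = x^2.
G =
  [2, 0, 2/3]
  [0, 2/3, 0]
  [2/3, 0, 2/5],
b = (-6, -2/5, -38/15).
Solving gives a_0 = -2, a_1 = -3/5, a_2 = -3, so
  g(x) = -3*x^2 - 3*x/5 - 2.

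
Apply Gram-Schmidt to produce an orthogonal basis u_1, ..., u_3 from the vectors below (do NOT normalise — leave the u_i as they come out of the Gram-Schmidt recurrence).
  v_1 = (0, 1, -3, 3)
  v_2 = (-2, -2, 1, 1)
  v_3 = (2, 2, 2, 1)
Orthogonal basis:
  u_1 = (0, 1, -3, 3)
  u_2 = (-2, -36/19, 13/19, 25/19)
  u_3 = (89/93, 33/31, 409/186, 343/186)

Apply the Gram-Schmidt recurrence
  u_1 = v_1
  u_i = v_i − Σ_{j<i} ((v_i · u_j) / (u_j · u_j)) · u_j.

Step by step this gives:
  u_1 = (0, 1, -3, 3)
  u_2 = (-2, -36/19, 13/19, 25/19)
  u_3 = (89/93, 33/31, 409/186, 343/186)

Orthogonality check:
  u_2 · u_1 = 0 (should be 0)
  u_3 · u_1 = 0 (should be 0)
  u_3 · u_2 = 0 (should be 0)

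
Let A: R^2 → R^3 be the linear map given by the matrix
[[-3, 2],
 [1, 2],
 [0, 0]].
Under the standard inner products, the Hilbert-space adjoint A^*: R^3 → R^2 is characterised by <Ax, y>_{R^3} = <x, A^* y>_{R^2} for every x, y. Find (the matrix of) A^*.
A^* = A^T =
[[-3, 1, 0],
 [2, 2, 0]]

For real matrices with standard dot products, the defining identity <Ax, y> = <x, A^* y> gives (Ax)^T y = x^T (A^*) y, i.e. x^T A^T y = x^T (A^*) y. Since this holds for all x, y, we must have A^* = A^T. Therefore
A^* =
[[-3, 1, 0],
 [2, 2, 0]].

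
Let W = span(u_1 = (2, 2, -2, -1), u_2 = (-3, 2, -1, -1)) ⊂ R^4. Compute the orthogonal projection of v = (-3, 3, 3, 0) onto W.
proj_W(v) = (-345/97, 60/97, 21/97, -30/97)

Set up U = [u_1 | ... | u_2] ∈ R^(4×2). The projector onto W = col(U) is P = U (U^T U)^(-1) U^T.
Compute U^T U =
  [13, 1]
  [1, 15],
and U^T v = (-6, 12).
Solve U^T U · c = U^T v for the coefficients: c = (-51/97, 81/97). The projection is proj_W(v) = U c.
Check: (v - proj_W(v)) · u_1 = 0  (should be 0).
Check: (v - proj_W(v)) · u_2 = 0  (should be 0).
Result: proj_W(v) = (-345/97, 60/97, 21/97, -30/97).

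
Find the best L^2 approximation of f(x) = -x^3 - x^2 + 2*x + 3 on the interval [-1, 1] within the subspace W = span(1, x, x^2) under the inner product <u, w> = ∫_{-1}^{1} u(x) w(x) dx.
g(x) = -x^2 + 7*x/5 + 3

The best approximation g ∈ W is the orthogonal projection of f onto W. Writing g = a_0 + a_1 x + a_2 x^2, the coefficients solve the normal equations G · a = b where
  G_{ij} = <φ_i, φ_j> and b_i = <f, φ_i>, with φ_0 = 1, φ_1 = x, φ_2 = x^2.
G =
  [2, 0, 2/3]
  [0, 2/3, 0]
  [2/3, 0, 2/5],
b = (16/3, 14/15, 8/5).
Solving gives a_0 = 3, a_1 = 7/5, a_2 = -1, so
  g(x) = -x^2 + 7*x/5 + 3.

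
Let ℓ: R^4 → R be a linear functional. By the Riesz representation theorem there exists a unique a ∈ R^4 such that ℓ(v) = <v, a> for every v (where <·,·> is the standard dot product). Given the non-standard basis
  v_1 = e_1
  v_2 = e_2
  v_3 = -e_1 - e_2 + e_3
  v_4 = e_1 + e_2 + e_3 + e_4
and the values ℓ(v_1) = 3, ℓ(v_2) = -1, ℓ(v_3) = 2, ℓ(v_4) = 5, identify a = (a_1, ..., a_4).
a = (3, -1, 4, -1)

Write a = (a_1, ..., a_4) in the standard basis. For each basis vector v_i, ℓ(v_i) = <v_i, a> is a linear equation in the a_j's. Collect the n equations into a matrix system V a = ℓ, where row i of V is v_i (expressed in the standard basis). Since V is invertible (lower-triangular with 1s on the diagonal, up to permutation), solve by back-substitution:
  V =
[[1, 0, 0, 0],
 [0, 1, 0, 0],
 [-1, -1, 1, 0],
 [1, 1, 1, 1]]
  V a = (3, -1, 2, 5)
Solving gives a = (3, -1, 4, -1).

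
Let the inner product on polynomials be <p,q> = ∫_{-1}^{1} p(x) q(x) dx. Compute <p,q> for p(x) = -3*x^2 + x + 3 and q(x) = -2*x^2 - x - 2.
<p,q> = -154/15

Expand the product: p(x)·q(x) = 6*x^4 + x^3 - x^2 - 5*x - 6.
∫_{-1}^{1} of each monomial x^k gives [2/(k+1) if k even, 0 if k odd]. Integrating term-by-term (or equivalently evaluating the antiderivative F(x) = 6*x^5/5 + x^4/4 - x^3/3 - 5*x^2/2 - 6*x at the endpoints):
  F(1) − F(−1) = -443/60 − (173/60) = -154/15.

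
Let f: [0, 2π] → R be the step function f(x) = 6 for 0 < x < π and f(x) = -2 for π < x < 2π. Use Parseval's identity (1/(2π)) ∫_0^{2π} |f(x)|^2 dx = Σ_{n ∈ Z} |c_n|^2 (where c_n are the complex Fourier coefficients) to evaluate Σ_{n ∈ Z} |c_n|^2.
Σ |c_n|^2 = 20

Parseval equates the L^2 energy of f (normalised by 1/(2π)) with the ℓ^2 sum of its Fourier coefficients: (1/(2π)) ∫_0^{2π} |f|^2 = Σ |c_n|^2.
Compute the left side: (1/(2π)) [∫_0^π 6^2 dx + ∫_π^{2π} (-2)^2 dx] = (1/(2π)) · (36π + 4π) = (36 + 4)/2 = 20.
So Σ_{n ∈ Z} |c_n|^2 = 20.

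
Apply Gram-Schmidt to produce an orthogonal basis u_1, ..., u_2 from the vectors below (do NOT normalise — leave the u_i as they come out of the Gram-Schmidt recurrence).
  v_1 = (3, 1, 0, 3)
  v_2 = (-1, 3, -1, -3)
Orthogonal basis:
  u_1 = (3, 1, 0, 3)
  u_2 = (8/19, 66/19, -1, -30/19)

Apply the Gram-Schmidt recurrence
  u_1 = v_1
  u_i = v_i − Σ_{j<i} ((v_i · u_j) / (u_j · u_j)) · u_j.

Step by step this gives:
  u_1 = (3, 1, 0, 3)
  u_2 = (8/19, 66/19, -1, -30/19)

Orthogonality check:
  u_2 · u_1 = 0 (should be 0)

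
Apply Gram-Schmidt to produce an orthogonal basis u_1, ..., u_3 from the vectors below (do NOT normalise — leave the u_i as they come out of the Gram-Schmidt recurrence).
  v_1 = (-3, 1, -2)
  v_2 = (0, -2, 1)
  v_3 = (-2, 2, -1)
Orthogonal basis:
  u_1 = (-3, 1, -2)
  u_2 = (-6/7, -12/7, 3/7)
  u_3 = (-1/3, 1/3, 2/3)

Apply the Gram-Schmidt recurrence
  u_1 = v_1
  u_i = v_i − Σ_{j<i} ((v_i · u_j) / (u_j · u_j)) · u_j.

Step by step this gives:
  u_1 = (-3, 1, -2)
  u_2 = (-6/7, -12/7, 3/7)
  u_3 = (-1/3, 1/3, 2/3)

Orthogonality check:
  u_2 · u_1 = 0 (should be 0)
  u_3 · u_1 = 0 (should be 0)
  u_3 · u_2 = 0 (should be 0)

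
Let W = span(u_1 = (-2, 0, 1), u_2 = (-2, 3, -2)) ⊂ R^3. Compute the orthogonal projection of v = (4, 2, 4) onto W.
proj_W(v) = (20/9, -14/9, 4/9)

Set up U = [u_1 | ... | u_2] ∈ R^(3×2). The projector onto W = col(U) is P = U (U^T U)^(-1) U^T.
Compute U^T U =
  [5, 2]
  [2, 17],
and U^T v = (-4, -10).
Solve U^T U · c = U^T v for the coefficients: c = (-16/27, -14/27). The projection is proj_W(v) = U c.
Check: (v - proj_W(v)) · u_1 = 0  (should be 0).
Check: (v - proj_W(v)) · u_2 = 0  (should be 0).
Result: proj_W(v) = (20/9, -14/9, 4/9).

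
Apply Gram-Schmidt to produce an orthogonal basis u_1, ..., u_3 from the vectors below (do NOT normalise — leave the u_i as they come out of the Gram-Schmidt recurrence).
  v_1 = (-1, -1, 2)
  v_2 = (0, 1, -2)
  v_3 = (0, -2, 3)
Orthogonal basis:
  u_1 = (-1, -1, 2)
  u_2 = (-5/6, 1/6, -1/3)
  u_3 = (0, -2/5, -1/5)

Apply the Gram-Schmidt recurrence
  u_1 = v_1
  u_i = v_i − Σ_{j<i} ((v_i · u_j) / (u_j · u_j)) · u_j.

Step by step this gives:
  u_1 = (-1, -1, 2)
  u_2 = (-5/6, 1/6, -1/3)
  u_3 = (0, -2/5, -1/5)

Orthogonality check:
  u_2 · u_1 = 0 (should be 0)
  u_3 · u_1 = 0 (should be 0)
  u_3 · u_2 = 0 (should be 0)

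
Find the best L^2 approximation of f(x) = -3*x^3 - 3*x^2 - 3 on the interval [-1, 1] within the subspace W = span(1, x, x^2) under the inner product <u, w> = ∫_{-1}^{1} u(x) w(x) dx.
g(x) = -3*x^2 - 9*x/5 - 3

The best approximation g ∈ W is the orthogonal projection of f onto W. Writing g = a_0 + a_1 x + a_2 x^2, the coefficients solve the normal equations G · a = b where
  G_{ij} = <φ_i, φ_j> and b_i = <f, φ_i>, with φ_0 = 1, φ_1 = x, φ_2 = x^2.
G =
  [2, 0, 2/3]
  [0, 2/3, 0]
  [2/3, 0, 2/5],
b = (-8, -6/5, -16/5).
Solving gives a_0 = -3, a_1 = -9/5, a_2 = -3, so
  g(x) = -3*x^2 - 9*x/5 - 3.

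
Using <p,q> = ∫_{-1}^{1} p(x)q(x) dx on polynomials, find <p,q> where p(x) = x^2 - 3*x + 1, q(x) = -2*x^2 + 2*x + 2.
<p,q> = -4/5

Expand the product: p(x)·q(x) = -2*x^4 + 8*x^3 - 6*x^2 - 4*x + 2.
∫_{-1}^{1} of each monomial x^k gives [2/(k+1) if k even, 0 if k odd]. Integrating term-by-term (or equivalently evaluating the antiderivative F(x) = -2*x^5/5 + 2*x^4 - 2*x^3 - 2*x^2 + 2*x at the endpoints):
  F(1) − F(−1) = -2/5 − (2/5) = -4/5.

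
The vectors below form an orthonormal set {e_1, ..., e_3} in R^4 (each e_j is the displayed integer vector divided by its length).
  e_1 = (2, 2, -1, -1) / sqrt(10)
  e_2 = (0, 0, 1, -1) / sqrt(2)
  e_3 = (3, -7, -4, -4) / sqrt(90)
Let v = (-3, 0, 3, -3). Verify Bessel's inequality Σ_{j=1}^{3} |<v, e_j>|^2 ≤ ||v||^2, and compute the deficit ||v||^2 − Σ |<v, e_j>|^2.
Σ |<v, e_j>|^2 = 45/2; ||v||^2 = 27; deficit = 9/2

Write each e_j = u_j / sqrt(<u_j, u_j>) where u_j is the displayed integer vector. Then <v, e_j> = <v, u_j> / sqrt(<u_j, u_j>), so |<v, e_j>|^2 = <v, u_j>^2 / <u_j, u_j>.
Coefficients: <v, e_1> = -6/sqrt(10), <v, e_2> = 6/sqrt(2), <v, e_3> = -9/sqrt(90).
Square and sum: Σ |<v, e_j>|^2 = 45/2.
Compute ||v||^2 = v·v = 27.
Deficit = 27 − 45/2 = 9/2 ≥ 0, confirming Bessel's inequality. (The deficit equals ||v − Σ <v,e_j> e_j||^2, the squared distance from v to span{e_j}.)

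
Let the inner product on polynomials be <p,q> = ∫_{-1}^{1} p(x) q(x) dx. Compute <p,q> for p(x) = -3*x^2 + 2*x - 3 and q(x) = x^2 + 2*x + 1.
<p,q> = -128/15

Expand the product: p(x)·q(x) = -3*x^4 - 4*x^3 - 2*x^2 - 4*x - 3.
∫_{-1}^{1} of each monomial x^k gives [2/(k+1) if k even, 0 if k odd]. Integrating term-by-term (or equivalently evaluating the antiderivative F(x) = -3*x^5/5 - x^4 - 2*x^3/3 - 2*x^2 - 3*x at the endpoints):
  F(1) − F(−1) = -109/15 − (19/15) = -128/15.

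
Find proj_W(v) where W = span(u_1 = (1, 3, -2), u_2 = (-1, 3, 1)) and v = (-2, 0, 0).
proj_W(v) = (-37/59, 9/59, 54/59)

Set up U = [u_1 | ... | u_2] ∈ R^(3×2). The projector onto W = col(U) is P = U (U^T U)^(-1) U^T.
Compute U^T U =
  [14, 6]
  [6, 11],
and U^T v = (-2, 2).
Solve U^T U · c = U^T v for the coefficients: c = (-17/59, 20/59). The projection is proj_W(v) = U c.
Check: (v - proj_W(v)) · u_1 = 0  (should be 0).
Check: (v - proj_W(v)) · u_2 = 0  (should be 0).
Result: proj_W(v) = (-37/59, 9/59, 54/59).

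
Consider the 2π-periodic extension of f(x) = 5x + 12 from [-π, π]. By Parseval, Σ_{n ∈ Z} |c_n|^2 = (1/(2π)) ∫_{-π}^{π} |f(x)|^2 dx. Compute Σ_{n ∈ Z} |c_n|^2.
Σ |c_n|^2 = 25π^2/3 + 144

Expand and integrate term by term over [-π, π]:
  ∫ (5x)^2 dx = 25·(2π^3/3); ∫ 2·5·(12)·x dx = 0 (odd integrand); ∫ 12^2 dx = 144·2π.
So (1/(2π)) ∫_{-π}^{π} (5x + 12)^2 dx = 25π^2/3 + 144 = 25π^2/3 + 144.
Parseval ⇒ Σ |c_n|^2 = 25π^2/3 + 144.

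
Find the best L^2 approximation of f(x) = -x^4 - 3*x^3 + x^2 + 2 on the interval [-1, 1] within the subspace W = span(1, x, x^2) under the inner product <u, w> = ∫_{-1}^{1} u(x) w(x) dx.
g(x) = x^2/7 - 9*x/5 + 73/35

The best approximation g ∈ W is the orthogonal projection of f onto W. Writing g = a_0 + a_1 x + a_2 x^2, the coefficients solve the normal equations G · a = b where
  G_{ij} = <φ_i, φ_j> and b_i = <f, φ_i>, with φ_0 = 1, φ_1 = x, φ_2 = x^2.
G =
  [2, 0, 2/3]
  [0, 2/3, 0]
  [2/3, 0, 2/5],
b = (64/15, -6/5, 152/105).
Solving gives a_0 = 73/35, a_1 = -9/5, a_2 = 1/7, so
  g(x) = x^2/7 - 9*x/5 + 73/35.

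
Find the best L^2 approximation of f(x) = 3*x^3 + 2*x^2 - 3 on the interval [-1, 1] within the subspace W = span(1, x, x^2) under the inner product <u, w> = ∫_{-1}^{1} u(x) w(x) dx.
g(x) = 2*x^2 + 9*x/5 - 3

The best approximation g ∈ W is the orthogonal projection of f onto W. Writing g = a_0 + a_1 x + a_2 x^2, the coefficients solve the normal equations G · a = b where
  G_{ij} = <φ_i, φ_j> and b_i = <f, φ_i>, with φ_0 = 1, φ_1 = x, φ_2 = x^2.
G =
  [2, 0, 2/3]
  [0, 2/3, 0]
  [2/3, 0, 2/5],
b = (-14/3, 6/5, -6/5).
Solving gives a_0 = -3, a_1 = 9/5, a_2 = 2, so
  g(x) = 2*x^2 + 9*x/5 - 3.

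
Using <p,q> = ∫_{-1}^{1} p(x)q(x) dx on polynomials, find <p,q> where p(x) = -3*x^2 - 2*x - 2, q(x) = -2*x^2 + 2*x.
<p,q> = 12/5

Expand the product: p(x)·q(x) = 6*x^4 - 2*x^3 - 4*x.
∫_{-1}^{1} of each monomial x^k gives [2/(k+1) if k even, 0 if k odd]. Integrating term-by-term (or equivalently evaluating the antiderivative F(x) = 6*x^5/5 - x^4/2 - 2*x^2 at the endpoints):
  F(1) − F(−1) = -13/10 − (-37/10) = 12/5.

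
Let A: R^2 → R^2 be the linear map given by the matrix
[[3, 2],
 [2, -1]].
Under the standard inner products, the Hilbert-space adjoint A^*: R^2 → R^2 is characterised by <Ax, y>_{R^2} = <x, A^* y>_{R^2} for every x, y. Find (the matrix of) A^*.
A^* = A^T =
[[3, 2],
 [2, -1]]

For real matrices with standard dot products, the defining identity <Ax, y> = <x, A^* y> gives (Ax)^T y = x^T (A^*) y, i.e. x^T A^T y = x^T (A^*) y. Since this holds for all x, y, we must have A^* = A^T. Therefore
A^* =
[[3, 2],
 [2, -1]].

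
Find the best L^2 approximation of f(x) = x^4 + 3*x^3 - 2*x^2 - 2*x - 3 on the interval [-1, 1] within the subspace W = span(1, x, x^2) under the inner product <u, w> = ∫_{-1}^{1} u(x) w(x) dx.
g(x) = -8*x^2/7 - x/5 - 108/35

The best approximation g ∈ W is the orthogonal projection of f onto W. Writing g = a_0 + a_1 x + a_2 x^2, the coefficients solve the normal equations G · a = b where
  G_{ij} = <φ_i, φ_j> and b_i = <f, φ_i>, with φ_0 = 1, φ_1 = x, φ_2 = x^2.
G =
  [2, 0, 2/3]
  [0, 2/3, 0]
  [2/3, 0, 2/5],
b = (-104/15, -2/15, -88/35).
Solving gives a_0 = -108/35, a_1 = -1/5, a_2 = -8/7, so
  g(x) = -8*x^2/7 - x/5 - 108/35.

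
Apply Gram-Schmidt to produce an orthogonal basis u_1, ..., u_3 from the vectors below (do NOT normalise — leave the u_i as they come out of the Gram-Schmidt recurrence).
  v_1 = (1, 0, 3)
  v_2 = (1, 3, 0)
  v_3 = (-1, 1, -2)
Orthogonal basis:
  u_1 = (1, 0, 3)
  u_2 = (9/10, 3, -3/10)
  u_3 = (-6/11, 2/11, 2/11)

Apply the Gram-Schmidt recurrence
  u_1 = v_1
  u_i = v_i − Σ_{j<i} ((v_i · u_j) / (u_j · u_j)) · u_j.

Step by step this gives:
  u_1 = (1, 0, 3)
  u_2 = (9/10, 3, -3/10)
  u_3 = (-6/11, 2/11, 2/11)

Orthogonality check:
  u_2 · u_1 = 0 (should be 0)
  u_3 · u_1 = 0 (should be 0)
  u_3 · u_2 = 0 (should be 0)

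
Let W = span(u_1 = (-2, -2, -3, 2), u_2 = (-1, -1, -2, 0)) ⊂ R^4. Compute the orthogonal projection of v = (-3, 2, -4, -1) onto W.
proj_W(v) = (-33/26, -33/26, -42/13, -18/13)

Set up U = [u_1 | ... | u_2] ∈ R^(4×2). The projector onto W = col(U) is P = U (U^T U)^(-1) U^T.
Compute U^T U =
  [21, 10]
  [10, 6],
and U^T v = (12, 9).
Solve U^T U · c = U^T v for the coefficients: c = (-9/13, 69/26). The projection is proj_W(v) = U c.
Check: (v - proj_W(v)) · u_1 = 0  (should be 0).
Check: (v - proj_W(v)) · u_2 = 0  (should be 0).
Result: proj_W(v) = (-33/26, -33/26, -42/13, -18/13).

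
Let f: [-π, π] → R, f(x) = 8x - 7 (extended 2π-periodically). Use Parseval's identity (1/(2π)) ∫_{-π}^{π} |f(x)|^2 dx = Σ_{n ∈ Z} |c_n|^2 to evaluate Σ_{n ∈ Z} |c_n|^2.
Σ |c_n|^2 = 64π^2/3 + 49

Expand and integrate term by term over [-π, π]:
  ∫ (8x)^2 dx = 64·(2π^3/3); ∫ 2·8·(-7)·x dx = 0 (odd integrand); ∫ (-7)^2 dx = 49·2π.
So (1/(2π)) ∫_{-π}^{π} (8x - 7)^2 dx = 64π^2/3 + 49 = 64π^2/3 + 49.
Parseval ⇒ Σ |c_n|^2 = 64π^2/3 + 49.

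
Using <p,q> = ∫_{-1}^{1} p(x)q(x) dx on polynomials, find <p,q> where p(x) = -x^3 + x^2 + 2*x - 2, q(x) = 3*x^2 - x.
<p,q> = -56/15

Expand the product: p(x)·q(x) = -3*x^5 + 4*x^4 + 5*x^3 - 8*x^2 + 2*x.
∫_{-1}^{1} of each monomial x^k gives [2/(k+1) if k even, 0 if k odd]. Integrating term-by-term (or equivalently evaluating the antiderivative F(x) = -x^6/2 + 4*x^5/5 + 5*x^4/4 - 8*x^3/3 + x^2 at the endpoints):
  F(1) − F(−1) = -7/60 − (217/60) = -56/15.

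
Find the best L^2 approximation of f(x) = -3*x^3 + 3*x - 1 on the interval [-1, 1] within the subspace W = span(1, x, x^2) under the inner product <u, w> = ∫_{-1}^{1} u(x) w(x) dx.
g(x) = 6*x/5 - 1

The best approximation g ∈ W is the orthogonal projection of f onto W. Writing g = a_0 + a_1 x + a_2 x^2, the coefficients solve the normal equations G · a = b where
  G_{ij} = <φ_i, φ_j> and b_i = <f, φ_i>, with φ_0 = 1, φ_1 = x, φ_2 = x^2.
G =
  [2, 0, 2/3]
  [0, 2/3, 0]
  [2/3, 0, 2/5],
b = (-2, 4/5, -2/3).
Solving gives a_0 = -1, a_1 = 6/5, a_2 = 0, so
  g(x) = 6*x/5 - 1.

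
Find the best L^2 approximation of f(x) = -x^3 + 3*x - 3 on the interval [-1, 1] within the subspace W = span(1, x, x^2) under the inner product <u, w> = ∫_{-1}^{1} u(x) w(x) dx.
g(x) = 12*x/5 - 3

The best approximation g ∈ W is the orthogonal projection of f onto W. Writing g = a_0 + a_1 x + a_2 x^2, the coefficients solve the normal equations G · a = b where
  G_{ij} = <φ_i, φ_j> and b_i = <f, φ_i>, with φ_0 = 1, φ_1 = x, φ_2 = x^2.
G =
  [2, 0, 2/3]
  [0, 2/3, 0]
  [2/3, 0, 2/5],
b = (-6, 8/5, -2).
Solving gives a_0 = -3, a_1 = 12/5, a_2 = 0, so
  g(x) = 12*x/5 - 3.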